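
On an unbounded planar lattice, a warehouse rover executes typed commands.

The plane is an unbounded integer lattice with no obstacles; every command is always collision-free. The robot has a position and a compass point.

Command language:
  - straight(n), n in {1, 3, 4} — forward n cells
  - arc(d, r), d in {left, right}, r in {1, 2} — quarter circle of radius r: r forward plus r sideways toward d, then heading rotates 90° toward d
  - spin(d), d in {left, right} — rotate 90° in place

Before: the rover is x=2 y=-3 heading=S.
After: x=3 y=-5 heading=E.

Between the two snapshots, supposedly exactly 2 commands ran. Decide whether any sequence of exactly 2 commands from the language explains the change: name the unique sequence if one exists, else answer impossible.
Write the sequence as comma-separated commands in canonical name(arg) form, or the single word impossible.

key: running arc(left, 1) before straight(1) would end elsewhere — order is forced
from: x=2 y=-3 heading=S
[1] after straight(1): x=2 y=-4 heading=S
[2] after arc(left, 1): x=3 y=-5 heading=E
no rival 2-sequence matches.

straight(1), arc(left, 1)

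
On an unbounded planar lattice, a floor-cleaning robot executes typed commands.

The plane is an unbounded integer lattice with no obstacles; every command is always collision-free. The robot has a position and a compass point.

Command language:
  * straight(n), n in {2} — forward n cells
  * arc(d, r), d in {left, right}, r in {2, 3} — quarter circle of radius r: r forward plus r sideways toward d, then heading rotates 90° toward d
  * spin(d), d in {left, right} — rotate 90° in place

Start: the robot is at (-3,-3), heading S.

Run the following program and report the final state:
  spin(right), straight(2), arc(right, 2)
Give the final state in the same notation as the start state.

at (-7,-1), heading N

start: at (-3,-3), heading S
[1] after spin(right): at (-3,-3), heading W
[2] after straight(2): at (-5,-3), heading W
[3] after arc(right, 2): at (-7,-1), heading N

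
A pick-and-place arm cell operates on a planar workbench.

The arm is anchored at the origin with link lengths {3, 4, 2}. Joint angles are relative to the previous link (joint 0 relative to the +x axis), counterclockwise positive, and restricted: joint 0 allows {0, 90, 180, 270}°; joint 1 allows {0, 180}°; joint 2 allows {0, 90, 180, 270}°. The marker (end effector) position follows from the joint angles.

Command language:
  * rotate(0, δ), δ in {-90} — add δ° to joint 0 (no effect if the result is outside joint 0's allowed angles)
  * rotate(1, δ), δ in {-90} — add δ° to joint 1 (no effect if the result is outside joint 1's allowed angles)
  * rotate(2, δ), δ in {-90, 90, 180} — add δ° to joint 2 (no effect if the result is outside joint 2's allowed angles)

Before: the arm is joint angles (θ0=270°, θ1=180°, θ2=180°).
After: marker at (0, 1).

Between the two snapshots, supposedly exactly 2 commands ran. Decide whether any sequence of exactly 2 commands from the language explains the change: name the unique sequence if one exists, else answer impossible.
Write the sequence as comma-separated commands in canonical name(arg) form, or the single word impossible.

t0: joint angles (θ0=270°, θ1=180°, θ2=180°)
1. rotate(0, -90) → joint angles (θ0=180°, θ1=180°, θ2=180°)
2. rotate(0, -90) → joint angles (θ0=90°, θ1=180°, θ2=180°)
no other 2-command option fits: unique.

rotate(0, -90), rotate(0, -90)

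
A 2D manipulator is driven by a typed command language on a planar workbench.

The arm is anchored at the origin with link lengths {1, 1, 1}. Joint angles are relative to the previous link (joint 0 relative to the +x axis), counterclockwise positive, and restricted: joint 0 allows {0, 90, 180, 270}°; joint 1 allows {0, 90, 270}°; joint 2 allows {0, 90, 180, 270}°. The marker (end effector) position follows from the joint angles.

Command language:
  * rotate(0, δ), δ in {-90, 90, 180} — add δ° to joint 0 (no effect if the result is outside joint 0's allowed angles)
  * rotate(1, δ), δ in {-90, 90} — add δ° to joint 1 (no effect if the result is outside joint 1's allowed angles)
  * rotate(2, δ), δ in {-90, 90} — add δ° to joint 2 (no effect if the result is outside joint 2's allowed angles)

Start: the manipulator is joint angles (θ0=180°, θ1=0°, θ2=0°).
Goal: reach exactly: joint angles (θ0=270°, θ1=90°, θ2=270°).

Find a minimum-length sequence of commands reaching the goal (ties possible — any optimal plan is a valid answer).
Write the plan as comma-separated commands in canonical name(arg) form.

rotate(0, 90), rotate(1, 90), rotate(2, -90)

begin: joint angles (θ0=180°, θ1=0°, θ2=0°)
1. rotate(0, 90) → joint angles (θ0=270°, θ1=0°, θ2=0°)
2. rotate(1, 90) → joint angles (θ0=270°, θ1=90°, θ2=0°)
3. rotate(2, -90) → joint angles (θ0=270°, θ1=90°, θ2=270°)
nothing shorter than 3 reaches the goal.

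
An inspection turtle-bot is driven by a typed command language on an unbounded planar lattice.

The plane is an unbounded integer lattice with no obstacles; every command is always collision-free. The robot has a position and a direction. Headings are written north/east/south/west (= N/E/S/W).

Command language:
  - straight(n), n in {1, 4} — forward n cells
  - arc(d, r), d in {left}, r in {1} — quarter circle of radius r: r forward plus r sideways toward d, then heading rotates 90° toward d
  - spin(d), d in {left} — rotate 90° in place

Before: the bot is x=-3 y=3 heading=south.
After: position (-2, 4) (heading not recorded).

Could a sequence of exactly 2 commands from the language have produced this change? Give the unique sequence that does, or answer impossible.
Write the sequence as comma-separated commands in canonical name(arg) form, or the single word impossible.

key: order matters: swapping spin(left) and arc(left, 1) lands elsewhere
t0: x=-3 y=3 heading=south
[1] after spin(left): x=-3 y=3 heading=east
[2] after arc(left, 1): x=-2 y=4 heading=north
all 16 alternatives checked — unique.

spin(left), arc(left, 1)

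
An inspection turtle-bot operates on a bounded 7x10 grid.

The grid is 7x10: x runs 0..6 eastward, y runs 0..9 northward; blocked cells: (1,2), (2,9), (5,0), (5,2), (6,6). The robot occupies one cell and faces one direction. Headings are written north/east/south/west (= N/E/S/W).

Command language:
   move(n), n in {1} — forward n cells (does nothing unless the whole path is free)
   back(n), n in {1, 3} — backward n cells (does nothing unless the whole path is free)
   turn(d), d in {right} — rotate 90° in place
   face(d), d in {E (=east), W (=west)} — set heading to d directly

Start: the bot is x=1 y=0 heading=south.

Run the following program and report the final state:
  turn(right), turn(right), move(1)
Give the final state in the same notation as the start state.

t0: x=1 y=0 heading=south
[1] after turn(right): x=1 y=0 heading=west
[2] after turn(right): x=1 y=0 heading=north
[3] after move(1): x=1 y=1 heading=north

x=1 y=1 heading=north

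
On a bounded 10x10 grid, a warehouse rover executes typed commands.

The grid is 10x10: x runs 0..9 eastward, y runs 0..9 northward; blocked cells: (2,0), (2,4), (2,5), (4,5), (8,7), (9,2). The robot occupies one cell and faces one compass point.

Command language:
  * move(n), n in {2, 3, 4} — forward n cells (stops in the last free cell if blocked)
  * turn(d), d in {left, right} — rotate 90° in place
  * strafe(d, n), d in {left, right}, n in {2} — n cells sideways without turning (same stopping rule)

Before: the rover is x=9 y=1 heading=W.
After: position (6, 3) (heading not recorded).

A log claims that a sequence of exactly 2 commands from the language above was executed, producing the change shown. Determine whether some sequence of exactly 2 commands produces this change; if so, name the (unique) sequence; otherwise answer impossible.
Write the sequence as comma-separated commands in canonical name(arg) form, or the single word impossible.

move(3), strafe(right, 2)

key: order matters: swapping move(3) and strafe(right, 2) lands elsewhere
initial: x=9 y=1 heading=W
1. move(3) → x=6 y=1 heading=W
2. strafe(right, 2) → x=6 y=3 heading=W
all 49 alternatives checked — unique.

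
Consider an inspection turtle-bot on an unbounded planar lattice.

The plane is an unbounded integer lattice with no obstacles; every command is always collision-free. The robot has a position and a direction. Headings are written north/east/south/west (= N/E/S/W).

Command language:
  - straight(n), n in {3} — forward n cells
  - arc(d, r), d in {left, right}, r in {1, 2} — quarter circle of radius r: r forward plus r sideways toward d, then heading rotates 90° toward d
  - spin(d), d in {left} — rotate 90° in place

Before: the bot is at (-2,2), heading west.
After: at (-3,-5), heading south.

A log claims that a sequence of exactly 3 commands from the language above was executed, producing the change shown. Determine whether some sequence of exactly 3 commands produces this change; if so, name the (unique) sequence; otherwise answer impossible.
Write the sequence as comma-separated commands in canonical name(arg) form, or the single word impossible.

key: cell and facing (now S) both changed — the 3 commands mix motion and turning
begin: at (-2,2), heading west
t=1 arc(left, 1) ⇒ at (-3,1), heading south
t=2 straight(3) ⇒ at (-3,-2), heading south
t=3 straight(3) ⇒ at (-3,-5), heading south
uniquely the one of 216 3-step routes that fits.

arc(left, 1), straight(3), straight(3)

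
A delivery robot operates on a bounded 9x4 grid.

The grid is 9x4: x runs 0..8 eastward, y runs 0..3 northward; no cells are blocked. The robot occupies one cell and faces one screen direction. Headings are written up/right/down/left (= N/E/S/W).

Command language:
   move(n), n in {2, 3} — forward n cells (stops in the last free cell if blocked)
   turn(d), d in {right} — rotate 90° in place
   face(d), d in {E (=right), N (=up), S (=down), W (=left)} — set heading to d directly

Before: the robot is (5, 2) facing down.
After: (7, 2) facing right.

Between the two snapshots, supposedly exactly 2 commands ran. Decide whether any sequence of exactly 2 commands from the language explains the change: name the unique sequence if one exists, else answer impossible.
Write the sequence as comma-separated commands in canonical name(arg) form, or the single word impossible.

key: order matters: swapping face(E) and move(2) lands elsewhere
start: (5, 2) facing down
[1] after face(E): (5, 2) facing right
[2] after move(2): (7, 2) facing right
no rival 2-sequence matches.

face(E), move(2)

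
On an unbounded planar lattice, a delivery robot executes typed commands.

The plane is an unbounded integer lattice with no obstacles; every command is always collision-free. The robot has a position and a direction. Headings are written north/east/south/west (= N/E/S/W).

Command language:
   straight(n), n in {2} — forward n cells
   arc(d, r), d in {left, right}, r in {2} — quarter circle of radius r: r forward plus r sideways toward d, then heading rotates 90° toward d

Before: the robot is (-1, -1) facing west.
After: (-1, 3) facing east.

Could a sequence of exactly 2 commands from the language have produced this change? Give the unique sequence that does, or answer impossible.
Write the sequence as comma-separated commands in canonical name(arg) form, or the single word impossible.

arc(right, 2), arc(right, 2)

key: position moved to (-1,3) AND the heading swung to E — translation plus rotation needed
begin: (-1, -1) facing west
1. arc(right, 2) → (-3, 1) facing north
2. arc(right, 2) → (-1, 3) facing east
no other 2-command option fits: unique.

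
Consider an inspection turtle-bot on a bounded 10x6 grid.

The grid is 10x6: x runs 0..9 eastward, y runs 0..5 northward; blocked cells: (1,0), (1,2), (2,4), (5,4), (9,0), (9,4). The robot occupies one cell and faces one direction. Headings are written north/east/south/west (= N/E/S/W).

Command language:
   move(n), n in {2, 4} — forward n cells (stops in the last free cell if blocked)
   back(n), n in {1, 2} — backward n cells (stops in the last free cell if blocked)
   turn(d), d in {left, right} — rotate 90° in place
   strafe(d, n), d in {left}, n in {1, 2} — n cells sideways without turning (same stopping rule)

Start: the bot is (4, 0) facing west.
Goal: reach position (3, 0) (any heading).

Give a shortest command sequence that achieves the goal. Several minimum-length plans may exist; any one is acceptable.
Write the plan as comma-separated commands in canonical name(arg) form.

back(1), move(2)

from: (4, 0) facing west
t=1 back(1) ⇒ (5, 0) facing west
t=2 move(2) ⇒ (3, 0) facing west
nothing shorter than 2 reaches the goal.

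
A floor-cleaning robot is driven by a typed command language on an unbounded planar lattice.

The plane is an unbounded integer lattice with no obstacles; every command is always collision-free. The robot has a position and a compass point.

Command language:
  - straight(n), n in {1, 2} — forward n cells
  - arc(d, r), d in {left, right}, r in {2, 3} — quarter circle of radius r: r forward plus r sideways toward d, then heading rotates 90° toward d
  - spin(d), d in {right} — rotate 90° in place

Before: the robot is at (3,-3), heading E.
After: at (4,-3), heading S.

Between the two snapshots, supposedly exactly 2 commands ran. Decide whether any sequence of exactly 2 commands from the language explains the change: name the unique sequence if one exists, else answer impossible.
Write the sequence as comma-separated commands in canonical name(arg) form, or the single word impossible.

key: order matters: swapping straight(1) and spin(right) lands elsewhere
start: at (3,-3), heading E
step 1 (straight(1)): at (4,-3), heading E
step 2 (spin(right)): at (4,-3), heading S
all 49 alternatives checked — unique.

straight(1), spin(right)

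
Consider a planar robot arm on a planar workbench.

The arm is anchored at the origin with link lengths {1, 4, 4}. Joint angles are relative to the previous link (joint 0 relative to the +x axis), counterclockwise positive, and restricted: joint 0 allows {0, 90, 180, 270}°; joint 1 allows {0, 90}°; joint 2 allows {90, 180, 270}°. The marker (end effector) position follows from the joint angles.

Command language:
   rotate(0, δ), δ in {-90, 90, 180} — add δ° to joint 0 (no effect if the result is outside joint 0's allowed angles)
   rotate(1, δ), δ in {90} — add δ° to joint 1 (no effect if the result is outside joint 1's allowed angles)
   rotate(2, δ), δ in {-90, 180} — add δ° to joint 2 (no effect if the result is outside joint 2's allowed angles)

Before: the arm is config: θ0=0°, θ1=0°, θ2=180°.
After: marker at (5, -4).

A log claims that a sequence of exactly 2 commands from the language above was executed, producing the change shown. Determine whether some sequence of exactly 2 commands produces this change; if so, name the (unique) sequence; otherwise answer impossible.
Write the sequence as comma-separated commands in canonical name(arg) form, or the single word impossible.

key: running rotate(2, 180) before rotate(2, -90) would end elsewhere — order is forced
t0: config: θ0=0°, θ1=0°, θ2=180°
t=1 rotate(2, -90) ⇒ config: θ0=0°, θ1=0°, θ2=90°
t=2 rotate(2, 180) ⇒ config: θ0=0°, θ1=0°, θ2=270°
all 36 alternatives checked — unique.

rotate(2, -90), rotate(2, 180)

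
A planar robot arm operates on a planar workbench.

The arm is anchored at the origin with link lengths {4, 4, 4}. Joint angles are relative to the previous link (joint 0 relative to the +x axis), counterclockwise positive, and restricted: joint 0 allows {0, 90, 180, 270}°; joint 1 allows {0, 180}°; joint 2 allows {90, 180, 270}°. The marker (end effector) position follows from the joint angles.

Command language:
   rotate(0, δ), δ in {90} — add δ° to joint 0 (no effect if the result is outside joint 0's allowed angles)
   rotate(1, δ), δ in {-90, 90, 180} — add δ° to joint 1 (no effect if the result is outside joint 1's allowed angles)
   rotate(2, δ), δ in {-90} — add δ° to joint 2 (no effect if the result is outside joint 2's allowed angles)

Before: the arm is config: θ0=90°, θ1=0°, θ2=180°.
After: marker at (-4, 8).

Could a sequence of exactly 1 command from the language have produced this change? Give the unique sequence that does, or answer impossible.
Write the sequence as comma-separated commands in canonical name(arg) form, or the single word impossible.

rotate(2, -90)

initial: config: θ0=90°, θ1=0°, θ2=180°
1. rotate(2, -90) → config: θ0=90°, θ1=0°, θ2=90°
no other 1-command option fits: unique.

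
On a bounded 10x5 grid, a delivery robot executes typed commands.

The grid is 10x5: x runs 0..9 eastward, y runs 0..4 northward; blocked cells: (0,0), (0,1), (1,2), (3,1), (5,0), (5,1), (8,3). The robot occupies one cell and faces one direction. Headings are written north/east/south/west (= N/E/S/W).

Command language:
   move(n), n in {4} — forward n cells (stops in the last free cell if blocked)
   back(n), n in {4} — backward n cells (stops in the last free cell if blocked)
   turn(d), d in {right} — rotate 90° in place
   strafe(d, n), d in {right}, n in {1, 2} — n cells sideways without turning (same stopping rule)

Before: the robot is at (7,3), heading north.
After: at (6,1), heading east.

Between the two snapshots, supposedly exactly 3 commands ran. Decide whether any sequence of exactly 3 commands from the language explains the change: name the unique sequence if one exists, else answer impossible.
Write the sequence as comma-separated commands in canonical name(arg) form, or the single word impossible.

turn(right), strafe(right, 2), back(4)

key: cell and facing (now E) both changed — the 3 commands mix motion and turning
t0: at (7,3), heading north
t=1 turn(right) ⇒ at (7,3), heading east
t=2 strafe(right, 2) ⇒ at (7,1), heading east
t=3 back(4) ⇒ at (6,1), heading east
uniquely the one of 125 3-step routes that fits.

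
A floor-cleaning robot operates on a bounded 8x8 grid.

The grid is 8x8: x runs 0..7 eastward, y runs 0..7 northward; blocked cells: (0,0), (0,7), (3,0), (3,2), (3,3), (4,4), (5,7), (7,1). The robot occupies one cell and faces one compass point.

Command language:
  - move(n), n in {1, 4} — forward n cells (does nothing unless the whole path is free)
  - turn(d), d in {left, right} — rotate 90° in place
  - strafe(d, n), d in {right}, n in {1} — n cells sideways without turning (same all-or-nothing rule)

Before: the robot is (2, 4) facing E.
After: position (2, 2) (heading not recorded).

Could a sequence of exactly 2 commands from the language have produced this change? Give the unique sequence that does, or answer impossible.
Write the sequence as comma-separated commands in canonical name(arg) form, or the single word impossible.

t0: (2, 4) facing E
1. strafe(right, 1) → (2, 3) facing E
2. strafe(right, 1) → (2, 2) facing E
no rival 2-sequence matches.

strafe(right, 1), strafe(right, 1)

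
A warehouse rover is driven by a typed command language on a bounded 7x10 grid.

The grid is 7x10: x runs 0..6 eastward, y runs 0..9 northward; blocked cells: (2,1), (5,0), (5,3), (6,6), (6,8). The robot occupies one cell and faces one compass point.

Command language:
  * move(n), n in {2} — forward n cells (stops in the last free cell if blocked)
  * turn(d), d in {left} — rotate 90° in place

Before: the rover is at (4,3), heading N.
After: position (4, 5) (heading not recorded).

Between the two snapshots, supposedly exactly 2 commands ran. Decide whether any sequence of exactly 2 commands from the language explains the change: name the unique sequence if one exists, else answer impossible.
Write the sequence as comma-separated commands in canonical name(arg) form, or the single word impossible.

move(2), turn(left)

key: running turn(left) before move(2) would end elsewhere — order is forced
initial: at (4,3), heading N
[1] after move(2): at (4,5), heading N
[2] after turn(left): at (4,5), heading W
no rival 2-sequence matches.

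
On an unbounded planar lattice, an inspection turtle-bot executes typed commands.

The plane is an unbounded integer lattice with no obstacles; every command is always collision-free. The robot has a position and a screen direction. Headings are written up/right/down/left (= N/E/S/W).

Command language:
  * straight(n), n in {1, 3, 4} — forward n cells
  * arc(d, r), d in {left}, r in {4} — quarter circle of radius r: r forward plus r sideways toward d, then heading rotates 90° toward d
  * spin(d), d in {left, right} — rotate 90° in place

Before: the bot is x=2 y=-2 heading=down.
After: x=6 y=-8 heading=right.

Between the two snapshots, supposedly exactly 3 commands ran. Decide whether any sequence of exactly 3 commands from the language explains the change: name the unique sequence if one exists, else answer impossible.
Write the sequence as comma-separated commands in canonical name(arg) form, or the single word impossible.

key: order matters: swapping straight(1) and arc(left, 4) lands elsewhere
from: x=2 y=-2 heading=down
step 1 (straight(1)): x=2 y=-3 heading=down
step 2 (straight(1)): x=2 y=-4 heading=down
step 3 (arc(left, 4)): x=6 y=-8 heading=right
all 216 alternatives checked — unique.

straight(1), straight(1), arc(left, 4)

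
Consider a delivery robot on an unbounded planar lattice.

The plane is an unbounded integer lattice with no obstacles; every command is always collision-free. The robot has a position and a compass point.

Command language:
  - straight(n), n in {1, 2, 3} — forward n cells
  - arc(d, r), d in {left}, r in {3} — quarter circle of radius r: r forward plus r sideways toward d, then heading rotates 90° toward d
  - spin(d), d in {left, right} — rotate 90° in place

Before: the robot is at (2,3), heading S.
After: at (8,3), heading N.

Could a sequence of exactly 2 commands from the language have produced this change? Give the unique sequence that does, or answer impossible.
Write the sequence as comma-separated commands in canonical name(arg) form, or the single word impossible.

key: cell and facing (now N) both changed — the 2 commands mix motion and turning
t0: at (2,3), heading S
step 1 (arc(left, 3)): at (5,0), heading E
step 2 (arc(left, 3)): at (8,3), heading N
no rival 2-sequence matches.

arc(left, 3), arc(left, 3)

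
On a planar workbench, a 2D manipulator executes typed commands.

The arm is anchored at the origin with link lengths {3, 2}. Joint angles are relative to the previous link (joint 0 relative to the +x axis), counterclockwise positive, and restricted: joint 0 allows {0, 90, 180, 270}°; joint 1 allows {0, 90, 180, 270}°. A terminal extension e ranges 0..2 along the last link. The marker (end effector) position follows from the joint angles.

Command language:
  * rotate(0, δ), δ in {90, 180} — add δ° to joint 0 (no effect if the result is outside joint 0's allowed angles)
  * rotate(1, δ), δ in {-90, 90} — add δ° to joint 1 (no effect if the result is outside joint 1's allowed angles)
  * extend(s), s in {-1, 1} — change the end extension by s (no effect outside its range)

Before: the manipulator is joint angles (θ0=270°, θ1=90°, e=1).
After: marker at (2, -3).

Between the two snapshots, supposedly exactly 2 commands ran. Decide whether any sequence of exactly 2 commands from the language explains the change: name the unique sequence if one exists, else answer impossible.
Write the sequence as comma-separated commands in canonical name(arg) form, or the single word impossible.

extend(-1), extend(-1)

initial: joint angles (θ0=270°, θ1=90°, e=1)
t=1 extend(-1) ⇒ joint angles (θ0=270°, θ1=90°, e=0)
t=2 extend(-1) ⇒ joint angles (θ0=270°, θ1=90°, e=0)
all 36 alternatives checked — unique.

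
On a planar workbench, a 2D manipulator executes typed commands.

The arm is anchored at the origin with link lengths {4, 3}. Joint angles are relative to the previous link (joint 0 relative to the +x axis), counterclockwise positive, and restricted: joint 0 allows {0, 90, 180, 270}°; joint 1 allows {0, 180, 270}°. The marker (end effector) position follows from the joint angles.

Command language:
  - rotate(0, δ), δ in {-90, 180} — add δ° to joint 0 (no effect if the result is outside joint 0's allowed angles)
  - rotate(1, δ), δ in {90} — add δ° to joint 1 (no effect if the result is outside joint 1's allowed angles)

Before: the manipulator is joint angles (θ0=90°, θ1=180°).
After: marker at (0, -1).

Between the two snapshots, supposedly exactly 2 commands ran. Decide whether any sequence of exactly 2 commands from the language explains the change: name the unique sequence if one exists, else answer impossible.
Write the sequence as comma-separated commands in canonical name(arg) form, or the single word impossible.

initial: joint angles (θ0=90°, θ1=180°)
1. rotate(0, -90) → joint angles (θ0=0°, θ1=180°)
2. rotate(0, -90) → joint angles (θ0=270°, θ1=180°)
no other 2-command option fits: unique.

rotate(0, -90), rotate(0, -90)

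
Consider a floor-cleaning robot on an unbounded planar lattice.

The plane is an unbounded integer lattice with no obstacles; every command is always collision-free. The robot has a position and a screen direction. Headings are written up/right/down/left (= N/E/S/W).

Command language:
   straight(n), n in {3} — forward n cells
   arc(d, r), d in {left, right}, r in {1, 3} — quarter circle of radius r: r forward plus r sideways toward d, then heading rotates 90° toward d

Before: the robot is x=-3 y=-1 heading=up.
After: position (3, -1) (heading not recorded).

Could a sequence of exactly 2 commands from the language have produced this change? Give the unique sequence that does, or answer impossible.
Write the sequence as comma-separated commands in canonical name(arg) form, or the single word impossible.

arc(right, 3), arc(right, 3)

begin: x=-3 y=-1 heading=up
1. arc(right, 3) → x=0 y=2 heading=right
2. arc(right, 3) → x=3 y=-1 heading=down
all 25 alternatives checked — unique.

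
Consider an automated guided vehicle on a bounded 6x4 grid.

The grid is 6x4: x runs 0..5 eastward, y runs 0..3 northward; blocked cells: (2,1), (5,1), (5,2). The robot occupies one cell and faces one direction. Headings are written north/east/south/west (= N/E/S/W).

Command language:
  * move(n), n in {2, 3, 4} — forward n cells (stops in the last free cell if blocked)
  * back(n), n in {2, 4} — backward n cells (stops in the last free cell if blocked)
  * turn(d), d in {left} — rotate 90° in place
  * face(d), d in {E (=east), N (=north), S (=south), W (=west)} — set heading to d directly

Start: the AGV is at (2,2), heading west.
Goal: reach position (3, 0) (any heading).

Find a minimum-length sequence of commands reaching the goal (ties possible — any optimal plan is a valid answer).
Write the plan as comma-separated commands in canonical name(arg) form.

start: at (2,2), heading west
1. move(2) → at (0,2), heading west
2. face(N) → at (0,2), heading north
3. back(4) → at (0,0), heading north
4. face(E) → at (0,0), heading east
5. move(3) → at (3,0), heading east
no 4-step plan works, so 5 is optimal.

move(2), face(N), back(4), face(E), move(3)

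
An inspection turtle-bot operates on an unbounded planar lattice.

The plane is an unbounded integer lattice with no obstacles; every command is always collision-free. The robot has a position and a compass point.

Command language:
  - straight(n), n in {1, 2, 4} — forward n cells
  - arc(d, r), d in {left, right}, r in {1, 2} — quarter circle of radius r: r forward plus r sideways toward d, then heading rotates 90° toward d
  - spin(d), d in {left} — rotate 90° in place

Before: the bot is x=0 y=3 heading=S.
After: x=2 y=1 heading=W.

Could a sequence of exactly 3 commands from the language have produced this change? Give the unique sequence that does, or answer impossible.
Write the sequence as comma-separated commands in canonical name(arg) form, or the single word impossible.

key: running spin(left) before arc(left, 2) would end elsewhere — order is forced
begin: x=0 y=3 heading=S
[1] after arc(left, 2): x=2 y=1 heading=E
[2] after spin(left): x=2 y=1 heading=N
[3] after spin(left): x=2 y=1 heading=W
no other 3-command option fits: unique.

arc(left, 2), spin(left), spin(left)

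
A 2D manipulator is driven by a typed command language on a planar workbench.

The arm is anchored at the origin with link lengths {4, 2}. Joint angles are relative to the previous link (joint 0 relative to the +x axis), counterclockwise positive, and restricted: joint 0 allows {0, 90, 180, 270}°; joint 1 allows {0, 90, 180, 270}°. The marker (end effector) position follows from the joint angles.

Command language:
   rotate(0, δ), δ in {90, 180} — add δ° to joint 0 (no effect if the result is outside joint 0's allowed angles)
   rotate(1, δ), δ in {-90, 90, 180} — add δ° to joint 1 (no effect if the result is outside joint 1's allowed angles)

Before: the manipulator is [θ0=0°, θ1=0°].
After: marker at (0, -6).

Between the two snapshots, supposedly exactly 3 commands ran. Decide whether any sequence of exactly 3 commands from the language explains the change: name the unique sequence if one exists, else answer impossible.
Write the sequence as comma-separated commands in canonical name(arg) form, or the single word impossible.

rotate(0, 90), rotate(0, 90), rotate(0, 90)

from: [θ0=0°, θ1=0°]
step 1 (rotate(0, 90)): [θ0=90°, θ1=0°]
step 2 (rotate(0, 90)): [θ0=180°, θ1=0°]
step 3 (rotate(0, 90)): [θ0=270°, θ1=0°]
all 125 alternatives checked — unique.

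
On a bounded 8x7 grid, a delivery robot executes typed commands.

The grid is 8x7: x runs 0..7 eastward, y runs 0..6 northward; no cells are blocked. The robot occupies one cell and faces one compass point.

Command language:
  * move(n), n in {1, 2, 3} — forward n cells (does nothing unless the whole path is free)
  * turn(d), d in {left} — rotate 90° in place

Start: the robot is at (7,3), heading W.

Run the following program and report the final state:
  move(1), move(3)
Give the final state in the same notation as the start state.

at (3,3), heading W

initial: at (7,3), heading W
t=1 move(1) ⇒ at (6,3), heading W
t=2 move(3) ⇒ at (3,3), heading W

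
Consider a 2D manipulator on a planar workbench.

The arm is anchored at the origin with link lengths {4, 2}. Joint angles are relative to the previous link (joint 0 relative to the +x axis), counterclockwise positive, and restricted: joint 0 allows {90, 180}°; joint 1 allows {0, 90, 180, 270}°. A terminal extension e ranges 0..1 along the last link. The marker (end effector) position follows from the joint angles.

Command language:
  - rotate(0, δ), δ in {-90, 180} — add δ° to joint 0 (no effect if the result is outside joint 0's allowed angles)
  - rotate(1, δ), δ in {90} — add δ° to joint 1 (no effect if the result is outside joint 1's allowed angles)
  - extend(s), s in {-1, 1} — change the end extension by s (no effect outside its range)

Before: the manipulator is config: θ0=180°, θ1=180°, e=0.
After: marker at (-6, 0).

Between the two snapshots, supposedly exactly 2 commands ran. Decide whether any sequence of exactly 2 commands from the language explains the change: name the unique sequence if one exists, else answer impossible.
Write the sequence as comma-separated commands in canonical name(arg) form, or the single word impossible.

initial: config: θ0=180°, θ1=180°, e=0
t=1 rotate(1, 90) ⇒ config: θ0=180°, θ1=270°, e=0
t=2 rotate(1, 90) ⇒ config: θ0=180°, θ1=0°, e=0
no other 2-command option fits: unique.

rotate(1, 90), rotate(1, 90)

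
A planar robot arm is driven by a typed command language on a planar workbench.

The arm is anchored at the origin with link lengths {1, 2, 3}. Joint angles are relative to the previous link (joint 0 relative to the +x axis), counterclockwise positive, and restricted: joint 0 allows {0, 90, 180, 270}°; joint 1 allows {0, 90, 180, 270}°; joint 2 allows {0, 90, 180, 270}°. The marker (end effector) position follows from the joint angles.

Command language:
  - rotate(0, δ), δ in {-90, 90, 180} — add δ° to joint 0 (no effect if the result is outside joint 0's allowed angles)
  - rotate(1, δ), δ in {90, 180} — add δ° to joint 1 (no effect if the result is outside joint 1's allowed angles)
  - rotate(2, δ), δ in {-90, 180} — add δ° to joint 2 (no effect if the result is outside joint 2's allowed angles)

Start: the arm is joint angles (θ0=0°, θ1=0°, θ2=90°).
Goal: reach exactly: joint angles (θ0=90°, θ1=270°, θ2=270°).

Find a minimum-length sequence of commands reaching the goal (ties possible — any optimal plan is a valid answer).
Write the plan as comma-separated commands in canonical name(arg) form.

t0: joint angles (θ0=0°, θ1=0°, θ2=90°)
step 1 (rotate(1, 180)): joint angles (θ0=0°, θ1=180°, θ2=90°)
step 2 (rotate(2, 180)): joint angles (θ0=0°, θ1=180°, θ2=270°)
step 3 (rotate(1, 90)): joint angles (θ0=0°, θ1=270°, θ2=270°)
step 4 (rotate(0, 90)): joint angles (θ0=90°, θ1=270°, θ2=270°)
shorter routes all fall short; 4 is best.

rotate(1, 180), rotate(2, 180), rotate(1, 90), rotate(0, 90)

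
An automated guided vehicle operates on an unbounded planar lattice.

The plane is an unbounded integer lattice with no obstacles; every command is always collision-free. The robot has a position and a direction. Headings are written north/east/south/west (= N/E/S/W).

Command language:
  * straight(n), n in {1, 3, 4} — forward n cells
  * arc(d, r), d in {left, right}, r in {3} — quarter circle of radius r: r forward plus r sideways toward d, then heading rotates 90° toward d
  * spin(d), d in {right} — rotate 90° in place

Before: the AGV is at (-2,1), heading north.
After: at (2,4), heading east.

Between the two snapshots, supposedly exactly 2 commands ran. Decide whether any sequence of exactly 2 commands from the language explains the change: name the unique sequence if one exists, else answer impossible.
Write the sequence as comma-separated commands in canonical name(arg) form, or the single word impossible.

key: order matters: swapping arc(right, 3) and straight(1) lands elsewhere
t0: at (-2,1), heading north
[1] after arc(right, 3): at (1,4), heading east
[2] after straight(1): at (2,4), heading east
no rival 2-sequence matches.

arc(right, 3), straight(1)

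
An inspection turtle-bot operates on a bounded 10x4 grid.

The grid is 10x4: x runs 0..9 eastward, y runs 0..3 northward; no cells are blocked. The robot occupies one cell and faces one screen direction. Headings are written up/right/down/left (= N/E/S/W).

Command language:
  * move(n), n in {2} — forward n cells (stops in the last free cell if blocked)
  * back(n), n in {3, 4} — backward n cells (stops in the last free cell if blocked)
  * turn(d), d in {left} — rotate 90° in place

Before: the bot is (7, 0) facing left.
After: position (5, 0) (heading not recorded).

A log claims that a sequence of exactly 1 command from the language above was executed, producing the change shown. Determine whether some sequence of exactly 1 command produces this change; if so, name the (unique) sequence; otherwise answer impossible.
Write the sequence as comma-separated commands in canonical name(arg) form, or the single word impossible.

move(2)

from: (7, 0) facing left
1. move(2) → (5, 0) facing left
all 4 alternatives checked — unique.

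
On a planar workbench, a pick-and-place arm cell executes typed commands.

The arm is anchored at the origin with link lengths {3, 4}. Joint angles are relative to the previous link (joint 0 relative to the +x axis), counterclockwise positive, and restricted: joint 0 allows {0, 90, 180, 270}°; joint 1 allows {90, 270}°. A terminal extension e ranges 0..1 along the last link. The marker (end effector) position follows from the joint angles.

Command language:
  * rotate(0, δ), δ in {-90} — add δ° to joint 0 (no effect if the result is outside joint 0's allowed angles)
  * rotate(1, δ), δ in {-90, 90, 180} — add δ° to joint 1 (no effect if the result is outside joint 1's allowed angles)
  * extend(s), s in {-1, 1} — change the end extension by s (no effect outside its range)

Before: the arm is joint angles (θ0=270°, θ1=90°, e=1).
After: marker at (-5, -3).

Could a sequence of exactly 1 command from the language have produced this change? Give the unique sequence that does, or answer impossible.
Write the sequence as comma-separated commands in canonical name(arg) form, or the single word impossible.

rotate(1, 180)

start: joint angles (θ0=270°, θ1=90°, e=1)
t=1 rotate(1, 180) ⇒ joint angles (θ0=270°, θ1=270°, e=1)
all 6 alternatives checked — unique.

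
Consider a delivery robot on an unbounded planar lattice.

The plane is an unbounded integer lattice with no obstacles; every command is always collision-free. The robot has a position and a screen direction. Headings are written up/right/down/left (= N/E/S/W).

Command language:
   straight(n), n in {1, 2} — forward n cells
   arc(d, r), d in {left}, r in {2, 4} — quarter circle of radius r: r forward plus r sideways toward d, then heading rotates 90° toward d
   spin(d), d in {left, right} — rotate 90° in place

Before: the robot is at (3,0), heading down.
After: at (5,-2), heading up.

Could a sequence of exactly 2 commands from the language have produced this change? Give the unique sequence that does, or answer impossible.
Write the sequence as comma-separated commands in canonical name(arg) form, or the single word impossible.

arc(left, 2), spin(left)

key: order matters: swapping arc(left, 2) and spin(left) lands elsewhere
start: at (3,0), heading down
[1] after arc(left, 2): at (5,-2), heading right
[2] after spin(left): at (5,-2), heading up
uniquely the one of 36 2-step routes that fits.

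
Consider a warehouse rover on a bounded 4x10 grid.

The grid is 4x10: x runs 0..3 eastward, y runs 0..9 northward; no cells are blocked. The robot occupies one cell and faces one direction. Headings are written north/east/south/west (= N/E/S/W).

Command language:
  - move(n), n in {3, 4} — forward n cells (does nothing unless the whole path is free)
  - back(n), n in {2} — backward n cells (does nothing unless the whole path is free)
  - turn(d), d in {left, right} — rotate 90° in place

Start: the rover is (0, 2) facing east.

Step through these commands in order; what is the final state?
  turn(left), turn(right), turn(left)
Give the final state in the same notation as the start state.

(0, 2) facing north

initial: (0, 2) facing east
step 1 (turn(left)): (0, 2) facing north
step 2 (turn(right)): (0, 2) facing east
step 3 (turn(left)): (0, 2) facing north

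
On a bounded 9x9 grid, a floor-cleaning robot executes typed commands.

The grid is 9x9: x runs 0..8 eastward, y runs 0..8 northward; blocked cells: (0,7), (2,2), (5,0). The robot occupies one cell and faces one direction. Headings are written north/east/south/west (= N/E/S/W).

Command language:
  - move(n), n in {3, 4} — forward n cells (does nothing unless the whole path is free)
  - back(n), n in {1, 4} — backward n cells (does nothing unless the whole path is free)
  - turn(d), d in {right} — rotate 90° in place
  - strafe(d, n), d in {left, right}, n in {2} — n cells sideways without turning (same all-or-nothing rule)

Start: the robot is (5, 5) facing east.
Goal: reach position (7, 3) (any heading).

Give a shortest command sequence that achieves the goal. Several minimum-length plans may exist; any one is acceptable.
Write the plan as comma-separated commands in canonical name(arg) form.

t0: (5, 5) facing east
[1] after back(1): (4, 5) facing east
[2] after move(3): (7, 5) facing east
[3] after strafe(right, 2): (7, 3) facing east
no 2-step plan works, so 3 is optimal.

back(1), move(3), strafe(right, 2)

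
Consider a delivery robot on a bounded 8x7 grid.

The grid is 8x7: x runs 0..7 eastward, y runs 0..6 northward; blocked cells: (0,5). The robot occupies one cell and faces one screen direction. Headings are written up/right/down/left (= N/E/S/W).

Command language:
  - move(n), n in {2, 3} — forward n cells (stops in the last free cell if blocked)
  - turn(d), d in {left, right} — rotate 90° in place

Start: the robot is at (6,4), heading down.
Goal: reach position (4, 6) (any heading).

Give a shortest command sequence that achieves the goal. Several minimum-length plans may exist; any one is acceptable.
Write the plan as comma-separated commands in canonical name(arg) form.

turn(right), move(2), turn(right), move(3)

from: at (6,4), heading down
[1] after turn(right): at (6,4), heading left
[2] after move(2): at (4,4), heading left
[3] after turn(right): at (4,4), heading up
[4] after move(3): at (4,6), heading up
shorter routes all fall short; 4 is best.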